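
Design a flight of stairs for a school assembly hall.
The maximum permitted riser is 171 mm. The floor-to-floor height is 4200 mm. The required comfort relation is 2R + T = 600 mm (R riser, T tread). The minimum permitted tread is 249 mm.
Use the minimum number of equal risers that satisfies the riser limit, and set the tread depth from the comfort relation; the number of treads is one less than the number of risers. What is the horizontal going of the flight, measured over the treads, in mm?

⌈4200/171⌉ = 25 risers.
Each riser is 4200/25 = 168 mm (≤ 171 mm).
Tread T = 600 − 2 × 168 = 264 mm (≥ 249 mm).
25 risers give 24 treads; going = 24 × 264 = 6336 mm.

6336 mm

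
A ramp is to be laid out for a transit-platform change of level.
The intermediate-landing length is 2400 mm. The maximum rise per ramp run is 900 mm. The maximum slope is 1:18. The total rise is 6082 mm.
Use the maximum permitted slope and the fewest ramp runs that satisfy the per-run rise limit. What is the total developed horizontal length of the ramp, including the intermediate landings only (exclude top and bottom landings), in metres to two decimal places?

6082 / 900 = 6.76, so 7 ramp runs are needed. That means 6 intermediate landings.
Ramp run (horizontal) at 1:18: 6082 × 18 = 109476 mm.
6 intermediate landings contribute 6 × 2400 = 14400 mm.
Developed length = 109476 + 14400 = 123876 mm.
= 123.88 m.

123.88 m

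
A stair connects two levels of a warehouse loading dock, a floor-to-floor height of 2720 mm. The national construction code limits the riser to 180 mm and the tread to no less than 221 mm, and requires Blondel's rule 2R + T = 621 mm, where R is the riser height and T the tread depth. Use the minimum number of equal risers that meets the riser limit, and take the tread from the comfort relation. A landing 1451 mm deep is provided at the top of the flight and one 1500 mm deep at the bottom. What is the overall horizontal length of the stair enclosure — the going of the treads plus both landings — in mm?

2720 / 180 = 15.111 → round up to 16 risers.
R = 2720 ÷ 16 = 170 mm.
Tread T = 621 − 2 × 170 = 281 mm (≥ 221 mm).
16 risers give 15 treads; going = 15 × 281 = 4215 mm.
Enclosure = 4215 + 1451 + 1500 = 7166 mm.

7166 mm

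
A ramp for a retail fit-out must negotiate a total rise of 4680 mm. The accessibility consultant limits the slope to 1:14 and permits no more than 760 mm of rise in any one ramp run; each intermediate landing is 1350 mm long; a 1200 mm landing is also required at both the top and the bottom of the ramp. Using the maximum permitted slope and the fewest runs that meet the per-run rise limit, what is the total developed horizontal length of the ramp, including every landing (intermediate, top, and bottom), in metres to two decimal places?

76.02 m

At most 760 each: 4680/760 = 6.16, giving 7 ramp runs. That means 6 intermediate landings.
Ramp run (horizontal) at 1:14: 4680 × 14 = 65520 mm.
Intermediate landings: 6 × 1350 = 8100 mm.
Top and bottom landings: 2 × 1200 = 2400 mm.
Total = 65520 + 8100 + 2400 = 76020 mm.
= 76.02 m.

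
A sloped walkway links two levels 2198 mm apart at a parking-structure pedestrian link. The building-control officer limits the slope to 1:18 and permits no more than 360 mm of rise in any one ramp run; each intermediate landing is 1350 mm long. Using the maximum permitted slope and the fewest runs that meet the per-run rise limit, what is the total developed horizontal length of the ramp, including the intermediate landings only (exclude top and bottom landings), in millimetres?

47664 mm

2198 / 360 = 6.11, so 7 ramp runs are needed. That means 6 intermediate landings.
Horizontal run for 2198 mm of rise at 1:18 is 2198 × 18 = 39564 mm.
6 intermediate landings contribute 6 × 1350 = 8100 mm.
Total developed length = 39564 + 8100 = 47664 mm.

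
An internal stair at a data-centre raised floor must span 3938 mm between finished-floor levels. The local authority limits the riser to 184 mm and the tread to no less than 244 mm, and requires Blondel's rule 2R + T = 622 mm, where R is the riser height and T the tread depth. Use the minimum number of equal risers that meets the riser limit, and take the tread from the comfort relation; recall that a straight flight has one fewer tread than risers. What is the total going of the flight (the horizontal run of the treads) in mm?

5544 mm

3938 / 184 = 21.40, so 22 risers are needed.
R = 3938 ÷ 22 = 179 mm.
Tread T = 622 − 2 × 179 = 264 mm (≥ 244 mm).
Treads = 22 − 1 = 21; going = 21 × 264 = 5544 mm.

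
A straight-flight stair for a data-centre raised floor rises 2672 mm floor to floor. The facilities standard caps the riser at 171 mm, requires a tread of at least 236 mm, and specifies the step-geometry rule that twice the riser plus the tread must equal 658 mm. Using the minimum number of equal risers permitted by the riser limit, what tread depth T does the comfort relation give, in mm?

324 mm

2672 / 171 = 15.626 → round up to 16 risers.
Riser R = 2672 / 16 = 167 mm, within the 171 mm limit.
T = 658 − 2·167 = 324 mm, which satisfies the 236 mm minimum.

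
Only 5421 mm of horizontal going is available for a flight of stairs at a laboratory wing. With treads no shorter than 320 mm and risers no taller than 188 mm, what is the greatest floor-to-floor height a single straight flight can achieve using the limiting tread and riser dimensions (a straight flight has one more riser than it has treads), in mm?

Treads that fit: ⌊5421 / 320⌋ = 16.
Risers = treads + 1 = 17.
Maximum height = 17 × 188 = 3196 mm.

3196 mm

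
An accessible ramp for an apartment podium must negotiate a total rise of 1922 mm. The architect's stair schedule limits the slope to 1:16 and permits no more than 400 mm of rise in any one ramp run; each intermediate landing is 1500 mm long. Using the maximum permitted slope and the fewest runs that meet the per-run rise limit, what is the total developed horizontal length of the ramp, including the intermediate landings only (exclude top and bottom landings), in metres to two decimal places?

At most 400 each: 1922/400 = 4.80, giving 5 ramp runs. That means 4 intermediate landings.
Horizontal run for 1922 mm of rise at 1:16 is 1922 × 16 = 30752 mm.
Intermediate landings: 4 × 1500 = 6000 mm.
Developed length = 30752 + 6000 = 36752 mm.
= 36.75 m.

36.75 m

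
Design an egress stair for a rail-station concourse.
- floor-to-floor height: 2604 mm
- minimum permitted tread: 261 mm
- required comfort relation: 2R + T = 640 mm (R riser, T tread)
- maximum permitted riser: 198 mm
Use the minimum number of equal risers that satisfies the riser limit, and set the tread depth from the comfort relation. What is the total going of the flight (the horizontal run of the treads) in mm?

3484 mm

At most 198 each: 2604/198 = 13.15, giving 14 risers.
R = 2604 ÷ 14 = 186 mm.
Tread T = 640 − 2 × 186 = 268 mm (≥ 261 mm).
Going = (14 − 1) × 268 = 3484 mm.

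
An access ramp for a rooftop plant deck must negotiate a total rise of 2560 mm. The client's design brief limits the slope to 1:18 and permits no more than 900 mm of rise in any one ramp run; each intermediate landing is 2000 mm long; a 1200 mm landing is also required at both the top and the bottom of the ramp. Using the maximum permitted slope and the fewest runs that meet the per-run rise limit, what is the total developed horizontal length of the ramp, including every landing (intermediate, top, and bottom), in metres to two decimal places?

52.48 m

⌈2560/900⌉ = 3 ramp runs. That means 2 intermediate landings.
Ramp run (horizontal) at 1:18: 2560 × 18 = 46080 mm.
Intermediate landings: 2 × 2000 = 4000 mm.
Top and bottom landings: 2 × 1200 = 2400 mm.
Total = 46080 + 4000 + 2400 = 52480 mm.
= 52.48 m.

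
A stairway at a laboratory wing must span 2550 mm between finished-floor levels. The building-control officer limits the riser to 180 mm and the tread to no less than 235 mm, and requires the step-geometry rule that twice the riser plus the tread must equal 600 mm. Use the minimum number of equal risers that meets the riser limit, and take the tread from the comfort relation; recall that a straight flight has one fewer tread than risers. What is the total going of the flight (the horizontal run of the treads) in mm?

2550 / 180 = 14.167 → round up to 15 risers.
Riser R = 2550 / 15 = 170 mm, within the 180 mm limit.
From 2R + T = 600: T = 600 − 340 = 260 mm.
Going = (15 − 1) × 260 = 3640 mm.

3640 mm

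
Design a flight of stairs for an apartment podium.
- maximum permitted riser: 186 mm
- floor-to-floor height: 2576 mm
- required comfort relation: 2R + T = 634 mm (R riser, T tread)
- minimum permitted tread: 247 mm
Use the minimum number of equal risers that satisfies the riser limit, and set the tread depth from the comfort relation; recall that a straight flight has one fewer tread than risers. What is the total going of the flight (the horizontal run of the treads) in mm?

3458 mm

⌈2576/186⌉ = 14 risers.
R = 2576 ÷ 14 = 184 mm.
Tread T = 634 − 2 × 184 = 266 mm (≥ 247 mm).
14 risers give 13 treads; going = 13 × 266 = 3458 mm.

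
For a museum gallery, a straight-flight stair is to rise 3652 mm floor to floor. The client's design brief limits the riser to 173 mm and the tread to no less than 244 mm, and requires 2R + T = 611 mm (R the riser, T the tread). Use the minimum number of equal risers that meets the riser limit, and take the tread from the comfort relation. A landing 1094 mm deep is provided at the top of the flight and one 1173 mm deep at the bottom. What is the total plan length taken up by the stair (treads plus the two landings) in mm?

8126 mm

⌈3652/173⌉ = 22 risers.
R = 3652 ÷ 22 = 166 mm.
T = 611 − 2·166 = 279 mm, which satisfies the 244 mm minimum.
Going = (22 − 1) × 279 = 5859 mm.
Add landings: 5859 + 1094 + 1173 = 8126 mm.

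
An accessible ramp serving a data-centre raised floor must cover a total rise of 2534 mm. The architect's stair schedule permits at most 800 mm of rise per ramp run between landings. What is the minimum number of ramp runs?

2534 / 800 = 3.167 → round up to 4 ramp runs.

4 runs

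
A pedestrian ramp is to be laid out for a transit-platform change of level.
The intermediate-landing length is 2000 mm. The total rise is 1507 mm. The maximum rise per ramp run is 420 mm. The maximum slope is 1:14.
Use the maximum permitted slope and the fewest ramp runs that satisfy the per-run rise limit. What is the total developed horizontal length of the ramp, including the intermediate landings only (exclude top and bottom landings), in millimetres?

⌈1507/420⌉ = 4 ramp runs. That means 3 intermediate landings.
Horizontal run for 1507 mm of rise at 1:14 is 1507 × 14 = 21098 mm.
3 intermediate landings contribute 3 × 2000 = 6000 mm.
Total developed length = 21098 + 6000 = 27098 mm.

27098 mm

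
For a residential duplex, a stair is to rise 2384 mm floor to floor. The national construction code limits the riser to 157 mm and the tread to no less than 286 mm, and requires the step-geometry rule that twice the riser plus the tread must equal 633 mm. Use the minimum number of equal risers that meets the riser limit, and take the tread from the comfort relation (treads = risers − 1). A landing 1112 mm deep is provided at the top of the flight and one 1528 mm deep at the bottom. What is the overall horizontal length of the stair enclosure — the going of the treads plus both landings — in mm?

At most 157 each: 2384/157 = 15.18, giving 16 risers.
Riser R = 2384 / 16 = 149 mm, within the 157 mm limit.
From 2R + T = 633: T = 633 − 298 = 335 mm.
Treads = 16 − 1 = 15; going = 15 × 335 = 5025 mm.
Add landings: 5025 + 1112 + 1528 = 7665 mm.

7665 mm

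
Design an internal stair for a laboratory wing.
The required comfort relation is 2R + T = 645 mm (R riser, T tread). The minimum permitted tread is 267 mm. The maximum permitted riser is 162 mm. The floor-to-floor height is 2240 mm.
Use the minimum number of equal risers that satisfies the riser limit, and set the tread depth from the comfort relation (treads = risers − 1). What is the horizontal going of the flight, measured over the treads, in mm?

4225 mm

⌈2240/162⌉ = 14 risers.
R = 2240 ÷ 14 = 160 mm.
T = 645 − 2·160 = 325 mm, which satisfies the 267 mm minimum.
Going = (14 − 1) × 325 = 4225 mm.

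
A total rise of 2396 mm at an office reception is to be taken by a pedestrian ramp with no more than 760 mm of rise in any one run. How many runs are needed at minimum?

4 runs

2396 / 760 = 3.153 → round up to 4 ramp runs.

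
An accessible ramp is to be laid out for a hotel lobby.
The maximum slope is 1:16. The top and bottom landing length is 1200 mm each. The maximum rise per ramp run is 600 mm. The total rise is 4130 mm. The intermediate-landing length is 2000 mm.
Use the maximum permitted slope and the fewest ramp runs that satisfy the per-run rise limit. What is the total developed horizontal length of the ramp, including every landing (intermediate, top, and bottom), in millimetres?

80480 mm

At most 600 each: 4130/600 = 6.88, giving 7 ramp runs. That means 6 intermediate landings.
Ramp run (horizontal) at 1:16: 4130 × 16 = 66080 mm.
Intermediate landings: 6 × 2000 = 12000 mm.
Top and bottom landings: 2 × 1200 = 2400 mm.
Total = 66080 + 12000 + 2400 = 80480 mm.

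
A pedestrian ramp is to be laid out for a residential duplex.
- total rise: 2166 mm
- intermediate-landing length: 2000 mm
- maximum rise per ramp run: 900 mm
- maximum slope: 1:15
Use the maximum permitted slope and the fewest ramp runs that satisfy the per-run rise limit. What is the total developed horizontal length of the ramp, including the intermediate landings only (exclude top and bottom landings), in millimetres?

2166 / 900 = 2.407 → round up to 3 ramp runs. That means 2 intermediate landings.
Horizontal run for 2166 mm of rise at 1:15 is 2166 × 15 = 32490 mm.
Intermediate landings: 2 × 2000 = 4000 mm.
Total developed length = 32490 + 4000 = 36490 mm.

36490 mm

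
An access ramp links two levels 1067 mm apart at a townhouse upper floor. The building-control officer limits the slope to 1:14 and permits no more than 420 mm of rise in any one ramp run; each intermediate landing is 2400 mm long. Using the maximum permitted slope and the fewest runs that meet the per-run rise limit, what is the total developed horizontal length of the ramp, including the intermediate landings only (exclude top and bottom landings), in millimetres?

19738 mm

1067 / 420 = 2.54, so 3 ramp runs are needed. That means 2 intermediate landings.
Horizontal run for 1067 mm of rise at 1:14 is 1067 × 14 = 14938 mm.
2 intermediate landings contribute 2 × 2400 = 4800 mm.
Total developed length = 14938 + 4800 = 19738 mm.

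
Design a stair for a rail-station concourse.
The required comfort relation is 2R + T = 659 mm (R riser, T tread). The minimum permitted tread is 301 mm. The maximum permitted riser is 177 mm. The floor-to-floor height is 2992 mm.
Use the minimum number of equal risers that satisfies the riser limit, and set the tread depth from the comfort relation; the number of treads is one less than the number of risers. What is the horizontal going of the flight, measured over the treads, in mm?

2992 / 177 = 16.90, so 17 risers are needed.
Each riser is 2992/17 = 176 mm (≤ 177 mm).
T = 659 − 2·176 = 307 mm, which satisfies the 301 mm minimum.
Treads = 17 − 1 = 16; going = 16 × 307 = 4912 mm.

4912 mm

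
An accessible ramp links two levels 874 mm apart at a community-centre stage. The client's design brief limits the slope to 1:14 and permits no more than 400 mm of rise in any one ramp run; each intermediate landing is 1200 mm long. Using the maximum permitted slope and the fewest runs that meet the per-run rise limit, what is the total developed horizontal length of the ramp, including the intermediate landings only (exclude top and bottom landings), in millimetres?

14636 mm

⌈874/400⌉ = 3 ramp runs. That means 2 intermediate landings.
Horizontal run for 874 mm of rise at 1:14 is 874 × 14 = 12236 mm.
2 intermediate landings contribute 2 × 1200 = 2400 mm.
Total developed length = 12236 + 2400 = 14636 mm.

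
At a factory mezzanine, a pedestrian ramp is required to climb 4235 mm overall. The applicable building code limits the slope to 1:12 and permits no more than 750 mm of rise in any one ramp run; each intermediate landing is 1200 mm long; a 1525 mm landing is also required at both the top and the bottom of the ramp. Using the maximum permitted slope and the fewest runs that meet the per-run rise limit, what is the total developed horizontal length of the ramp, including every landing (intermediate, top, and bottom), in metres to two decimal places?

59.87 m

At most 750 each: 4235/750 = 5.65, giving 6 ramp runs. That means 5 intermediate landings.
Ramp run (horizontal) at 1:12: 4235 × 12 = 50820 mm.
Intermediate landings: 5 × 1200 = 6000 mm.
Top and bottom landings: 2 × 1525 = 3050 mm.
Total = 50820 + 6000 + 3050 = 59870 mm.
= 59.87 m.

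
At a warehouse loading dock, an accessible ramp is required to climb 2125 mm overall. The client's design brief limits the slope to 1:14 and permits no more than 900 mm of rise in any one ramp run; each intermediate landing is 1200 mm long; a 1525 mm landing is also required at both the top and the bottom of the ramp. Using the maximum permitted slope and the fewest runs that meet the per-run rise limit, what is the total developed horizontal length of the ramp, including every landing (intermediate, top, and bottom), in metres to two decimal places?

2125 / 900 = 2.361 → round up to 3 ramp runs. That means 2 intermediate landings.
Horizontal run for 2125 mm of rise at 1:14 is 2125 × 14 = 29750 mm.
Intermediate landings: 2 × 1200 = 2400 mm.
Top and bottom landings: 2 × 1525 = 3050 mm.
Total = 29750 + 2400 + 3050 = 35200 mm.
= 35.20 m.

35.20 m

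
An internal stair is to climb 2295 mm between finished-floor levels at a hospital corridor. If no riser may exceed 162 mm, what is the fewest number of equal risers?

15 risers

2295 / 162 = 14.17, so 15 risers are needed.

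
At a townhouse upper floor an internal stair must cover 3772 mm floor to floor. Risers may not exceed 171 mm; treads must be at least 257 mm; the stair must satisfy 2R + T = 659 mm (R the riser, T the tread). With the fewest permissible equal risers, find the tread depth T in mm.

3772 / 171 = 22.06, so 23 risers are needed.
Riser R = 3772 / 23 = 164 mm, within the 171 mm limit.
From 2R + T = 659: T = 659 − 328 = 331 mm.

331 mm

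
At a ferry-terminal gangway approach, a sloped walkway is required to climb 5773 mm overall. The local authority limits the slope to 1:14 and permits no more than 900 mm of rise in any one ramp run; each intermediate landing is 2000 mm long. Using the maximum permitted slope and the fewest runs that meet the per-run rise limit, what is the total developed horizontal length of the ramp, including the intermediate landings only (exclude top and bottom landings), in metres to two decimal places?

⌈5773/900⌉ = 7 ramp runs. That means 6 intermediate landings.
Ramp run (horizontal) at 1:14: 5773 × 14 = 80822 mm.
Intermediate landings: 6 × 2000 = 12000 mm.
Total developed length = 80822 + 12000 = 92822 mm.
= 92.82 m.

92.82 m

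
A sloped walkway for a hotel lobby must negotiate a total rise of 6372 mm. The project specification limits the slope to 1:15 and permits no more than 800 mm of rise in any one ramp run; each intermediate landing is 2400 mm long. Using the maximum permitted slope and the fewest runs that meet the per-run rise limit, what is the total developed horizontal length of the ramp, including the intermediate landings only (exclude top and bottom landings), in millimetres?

6372 / 800 = 7.965 → round up to 8 ramp runs. That means 7 intermediate landings.
Ramp run (horizontal) at 1:15: 6372 × 15 = 95580 mm.
Intermediate landings: 7 × 2400 = 16800 mm.
Developed length = 95580 + 16800 = 112380 mm.

112380 mm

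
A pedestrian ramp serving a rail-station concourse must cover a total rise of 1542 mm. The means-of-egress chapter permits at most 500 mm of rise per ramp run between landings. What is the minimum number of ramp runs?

4 runs

1542 / 500 = 3.084 → round up to 4 ramp runs.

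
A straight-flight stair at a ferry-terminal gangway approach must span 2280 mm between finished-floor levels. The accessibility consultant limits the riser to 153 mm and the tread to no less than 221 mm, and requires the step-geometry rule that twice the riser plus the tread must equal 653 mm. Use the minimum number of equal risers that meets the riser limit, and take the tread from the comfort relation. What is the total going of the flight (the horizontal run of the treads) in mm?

2280 / 153 = 14.90, so 15 risers are needed.
R = 2280 ÷ 15 = 152 mm.
Tread T = 653 − 2 × 152 = 349 mm (≥ 221 mm).
Going = (15 − 1) × 349 = 4886 mm.

4886 mm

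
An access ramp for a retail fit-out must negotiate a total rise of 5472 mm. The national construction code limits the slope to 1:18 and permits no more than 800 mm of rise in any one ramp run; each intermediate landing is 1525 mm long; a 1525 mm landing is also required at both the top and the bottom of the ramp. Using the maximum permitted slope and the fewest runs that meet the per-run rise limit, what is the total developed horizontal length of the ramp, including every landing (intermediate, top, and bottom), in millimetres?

110696 mm

⌈5472/800⌉ = 7 ramp runs. That means 6 intermediate landings.
Ramp run (horizontal) at 1:18: 5472 × 18 = 98496 mm.
6 intermediate landings contribute 6 × 1525 = 9150 mm.
Top and bottom landings: 2 × 1525 = 3050 mm.
Total = 98496 + 9150 + 3050 = 110696 mm.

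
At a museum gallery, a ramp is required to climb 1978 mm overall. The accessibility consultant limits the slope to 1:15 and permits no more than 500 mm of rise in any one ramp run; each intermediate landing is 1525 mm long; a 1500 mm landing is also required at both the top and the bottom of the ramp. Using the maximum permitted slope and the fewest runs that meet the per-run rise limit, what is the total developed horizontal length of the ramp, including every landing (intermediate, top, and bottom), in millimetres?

At most 500 each: 1978/500 = 3.96, giving 4 ramp runs. That means 3 intermediate landings.
Ramp run (horizontal) at 1:15: 1978 × 15 = 29670 mm.
3 intermediate landings contribute 3 × 1525 = 4575 mm.
Top and bottom landings: 2 × 1500 = 3000 mm.
Total = 29670 + 4575 + 3000 = 37245 mm.

37245 mm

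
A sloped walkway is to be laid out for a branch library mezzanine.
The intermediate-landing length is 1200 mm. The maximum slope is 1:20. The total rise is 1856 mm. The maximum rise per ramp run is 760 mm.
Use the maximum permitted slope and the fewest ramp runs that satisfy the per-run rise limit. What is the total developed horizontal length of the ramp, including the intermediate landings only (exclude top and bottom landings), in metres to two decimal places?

At most 760 each: 1856/760 = 2.44, giving 3 ramp runs. That means 2 intermediate landings.
Ramp run (horizontal) at 1:20: 1856 × 20 = 37120 mm.
Intermediate landings: 2 × 1200 = 2400 mm.
Developed length = 37120 + 2400 = 39520 mm.
= 39.52 m.

39.52 m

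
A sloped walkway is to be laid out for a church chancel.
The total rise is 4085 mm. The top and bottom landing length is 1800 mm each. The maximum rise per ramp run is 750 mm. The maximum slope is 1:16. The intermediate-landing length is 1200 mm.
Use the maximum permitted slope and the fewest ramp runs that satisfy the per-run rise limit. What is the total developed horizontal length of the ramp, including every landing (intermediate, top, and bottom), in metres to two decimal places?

4085 / 750 = 5.45, so 6 ramp runs are needed. That means 5 intermediate landings.
Ramp run (horizontal) at 1:16: 4085 × 16 = 65360 mm.
5 intermediate landings contribute 5 × 1200 = 6000 mm.
Top and bottom landings: 2 × 1800 = 3600 mm.
Total = 65360 + 6000 + 3600 = 74960 mm.
= 74.96 m.

74.96 m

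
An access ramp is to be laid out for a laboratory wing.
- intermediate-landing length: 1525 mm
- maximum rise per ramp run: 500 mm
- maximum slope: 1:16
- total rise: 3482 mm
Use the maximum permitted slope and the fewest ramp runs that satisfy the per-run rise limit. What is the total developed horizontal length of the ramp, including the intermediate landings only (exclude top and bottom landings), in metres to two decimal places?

⌈3482/500⌉ = 7 ramp runs. That means 6 intermediate landings.
Ramp run (horizontal) at 1:16: 3482 × 16 = 55712 mm.
Intermediate landings: 6 × 1525 = 9150 mm.
Total developed length = 55712 + 9150 = 64862 mm.
= 64.86 m.

64.86 m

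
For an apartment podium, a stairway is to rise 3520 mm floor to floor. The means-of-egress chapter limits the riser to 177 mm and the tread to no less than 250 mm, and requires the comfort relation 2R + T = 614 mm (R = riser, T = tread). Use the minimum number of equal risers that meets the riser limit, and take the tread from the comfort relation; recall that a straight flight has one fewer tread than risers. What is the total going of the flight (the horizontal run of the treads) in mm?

4978 mm

At most 177 each: 3520/177 = 19.89, giving 20 risers.
Riser R = 3520 / 20 = 176 mm, within the 177 mm limit.
From 2R + T = 614: T = 614 − 352 = 262 mm.
Treads = 20 − 1 = 19; going = 19 × 262 = 4978 mm.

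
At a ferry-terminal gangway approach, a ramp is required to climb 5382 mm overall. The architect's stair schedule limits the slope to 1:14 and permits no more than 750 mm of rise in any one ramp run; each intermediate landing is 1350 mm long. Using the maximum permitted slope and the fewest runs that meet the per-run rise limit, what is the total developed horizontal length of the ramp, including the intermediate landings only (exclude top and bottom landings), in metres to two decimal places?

⌈5382/750⌉ = 8 ramp runs. That means 7 intermediate landings.
Horizontal run for 5382 mm of rise at 1:14 is 5382 × 14 = 75348 mm.
Intermediate landings: 7 × 1350 = 9450 mm.
Total developed length = 75348 + 9450 = 84798 mm.
= 84.80 m.

84.80 m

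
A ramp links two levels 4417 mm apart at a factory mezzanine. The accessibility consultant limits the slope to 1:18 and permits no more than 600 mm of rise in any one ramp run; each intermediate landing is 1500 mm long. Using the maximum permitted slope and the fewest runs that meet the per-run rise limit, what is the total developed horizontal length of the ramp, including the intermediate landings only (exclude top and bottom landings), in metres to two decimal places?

90.01 m

4417 / 600 = 7.36, so 8 ramp runs are needed. That means 7 intermediate landings.
Ramp run (horizontal) at 1:18: 4417 × 18 = 79506 mm.
Intermediate landings: 7 × 1500 = 10500 mm.
Developed length = 79506 + 10500 = 90006 mm.
= 90.01 m.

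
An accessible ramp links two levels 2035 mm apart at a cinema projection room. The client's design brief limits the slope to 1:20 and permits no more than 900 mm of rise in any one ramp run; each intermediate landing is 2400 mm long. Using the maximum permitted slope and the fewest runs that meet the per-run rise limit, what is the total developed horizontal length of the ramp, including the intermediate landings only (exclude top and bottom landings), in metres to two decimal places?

45.50 m

2035 / 900 = 2.261 → round up to 3 ramp runs. That means 2 intermediate landings.
Horizontal run for 2035 mm of rise at 1:20 is 2035 × 20 = 40700 mm.
Intermediate landings: 2 × 2400 = 4800 mm.
Developed length = 40700 + 4800 = 45500 mm.
= 45.50 m.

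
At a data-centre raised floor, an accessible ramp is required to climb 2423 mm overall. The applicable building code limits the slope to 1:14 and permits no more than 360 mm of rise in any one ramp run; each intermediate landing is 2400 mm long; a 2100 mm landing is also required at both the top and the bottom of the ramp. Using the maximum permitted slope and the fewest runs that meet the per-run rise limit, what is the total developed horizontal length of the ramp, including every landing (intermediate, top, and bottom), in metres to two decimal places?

⌈2423/360⌉ = 7 ramp runs. That means 6 intermediate landings.
Ramp run (horizontal) at 1:14: 2423 × 14 = 33922 mm.
Intermediate landings: 6 × 2400 = 14400 mm.
Top and bottom landings: 2 × 2100 = 4200 mm.
Total = 33922 + 14400 + 4200 = 52522 mm.
= 52.52 m.

52.52 m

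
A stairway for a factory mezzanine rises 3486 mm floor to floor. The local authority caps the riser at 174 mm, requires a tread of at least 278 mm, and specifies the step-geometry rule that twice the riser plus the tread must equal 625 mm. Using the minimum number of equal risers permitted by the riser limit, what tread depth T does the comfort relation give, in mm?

293 mm

3486 / 174 = 20.03, so 21 risers are needed.
R = 3486 ÷ 21 = 166 mm.
T = 625 − 2·166 = 293 mm, which satisfies the 278 mm minimum.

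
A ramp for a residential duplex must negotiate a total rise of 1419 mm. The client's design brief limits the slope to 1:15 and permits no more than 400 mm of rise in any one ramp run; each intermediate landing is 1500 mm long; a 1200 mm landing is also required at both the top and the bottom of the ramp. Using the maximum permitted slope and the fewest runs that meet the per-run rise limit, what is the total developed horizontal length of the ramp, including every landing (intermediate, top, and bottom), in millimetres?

1419 / 400 = 3.547 → round up to 4 ramp runs. That means 3 intermediate landings.
Ramp run (horizontal) at 1:15: 1419 × 15 = 21285 mm.
Intermediate landings: 3 × 1500 = 4500 mm.
Top and bottom landings: 2 × 1200 = 2400 mm.
Total = 21285 + 4500 + 2400 = 28185 mm.

28185 mm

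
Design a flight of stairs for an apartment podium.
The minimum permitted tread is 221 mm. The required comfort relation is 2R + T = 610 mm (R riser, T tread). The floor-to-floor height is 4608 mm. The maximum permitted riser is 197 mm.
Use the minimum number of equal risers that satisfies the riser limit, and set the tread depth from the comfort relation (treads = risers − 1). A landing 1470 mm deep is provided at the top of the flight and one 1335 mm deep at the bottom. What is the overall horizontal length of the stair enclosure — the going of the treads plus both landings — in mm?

4608 / 197 = 23.39, so 24 risers are needed.
R = 4608 ÷ 24 = 192 mm.
T = 610 − 2·192 = 226 mm, which satisfies the 221 mm minimum.
24 risers give 23 treads; going = 23 × 226 = 5198 mm.
Add landings: 5198 + 1470 + 1335 = 8003 mm.

8003 mm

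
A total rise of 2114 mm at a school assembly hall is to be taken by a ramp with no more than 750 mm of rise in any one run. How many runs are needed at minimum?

3 runs

2114 / 750 = 2.819 → round up to 3 ramp runs.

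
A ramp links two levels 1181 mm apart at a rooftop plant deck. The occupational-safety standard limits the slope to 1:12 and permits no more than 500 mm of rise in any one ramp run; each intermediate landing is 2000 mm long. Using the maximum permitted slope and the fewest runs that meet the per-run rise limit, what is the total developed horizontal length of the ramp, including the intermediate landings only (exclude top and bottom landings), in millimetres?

At most 500 each: 1181/500 = 2.36, giving 3 ramp runs. That means 2 intermediate landings.
Horizontal run for 1181 mm of rise at 1:12 is 1181 × 12 = 14172 mm.
Intermediate landings: 2 × 2000 = 4000 mm.
Total developed length = 14172 + 4000 = 18172 mm.

18172 mm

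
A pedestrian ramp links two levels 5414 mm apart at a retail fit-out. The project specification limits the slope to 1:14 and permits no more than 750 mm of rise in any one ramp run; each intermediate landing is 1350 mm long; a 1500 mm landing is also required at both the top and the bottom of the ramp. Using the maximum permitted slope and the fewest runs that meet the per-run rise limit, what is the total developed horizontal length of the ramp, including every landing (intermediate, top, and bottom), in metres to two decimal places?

88.25 m

5414 / 750 = 7.22, so 8 ramp runs are needed. That means 7 intermediate landings.
Horizontal run for 5414 mm of rise at 1:14 is 5414 × 14 = 75796 mm.
7 intermediate landings contribute 7 × 1350 = 9450 mm.
Top and bottom landings: 2 × 1500 = 3000 mm.
Total = 75796 + 9450 + 3000 = 88246 mm.
= 88.25 m.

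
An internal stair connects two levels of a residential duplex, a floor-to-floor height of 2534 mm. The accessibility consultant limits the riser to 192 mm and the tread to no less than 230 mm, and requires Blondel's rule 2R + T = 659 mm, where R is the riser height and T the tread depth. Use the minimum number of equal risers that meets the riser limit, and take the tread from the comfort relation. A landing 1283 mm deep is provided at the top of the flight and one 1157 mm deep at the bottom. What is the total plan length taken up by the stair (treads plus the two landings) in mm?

At most 192 each: 2534/192 = 13.20, giving 14 risers.
Riser R = 2534 / 14 = 181 mm, within the 192 mm limit.
From 2R + T = 659: T = 659 − 362 = 297 mm.
14 risers give 13 treads; going = 13 × 297 = 3861 mm.
Add landings: 3861 + 1283 + 1157 = 6301 mm.

6301 mm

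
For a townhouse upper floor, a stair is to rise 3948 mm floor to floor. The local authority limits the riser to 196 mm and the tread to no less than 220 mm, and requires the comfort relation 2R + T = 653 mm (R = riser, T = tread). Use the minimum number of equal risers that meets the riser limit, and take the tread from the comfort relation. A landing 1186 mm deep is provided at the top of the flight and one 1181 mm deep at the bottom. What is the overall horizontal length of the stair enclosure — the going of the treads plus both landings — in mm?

7907 mm

⌈3948/196⌉ = 21 risers.
Each riser is 3948/21 = 188 mm (≤ 196 mm).
T = 653 − 2·188 = 277 mm, which satisfies the 220 mm minimum.
Treads = 21 − 1 = 20; going = 20 × 277 = 5540 mm.
Add landings: 5540 + 1186 + 1181 = 7907 mm.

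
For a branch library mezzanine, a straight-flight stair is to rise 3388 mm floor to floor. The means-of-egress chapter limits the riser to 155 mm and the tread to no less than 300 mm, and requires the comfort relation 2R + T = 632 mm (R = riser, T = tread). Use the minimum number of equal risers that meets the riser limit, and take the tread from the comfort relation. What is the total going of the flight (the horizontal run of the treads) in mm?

3388 / 155 = 21.86, so 22 risers are needed.
Each riser is 3388/22 = 154 mm (≤ 155 mm).
Tread T = 632 − 2 × 154 = 324 mm (≥ 300 mm).
22 risers give 21 treads; going = 21 × 324 = 6804 mm.

6804 mm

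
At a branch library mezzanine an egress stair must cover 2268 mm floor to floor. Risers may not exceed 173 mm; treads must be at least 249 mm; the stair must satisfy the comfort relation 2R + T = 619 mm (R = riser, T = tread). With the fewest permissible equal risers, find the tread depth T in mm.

295 mm

2268 / 173 = 13.110 → round up to 14 risers.
Riser R = 2268 / 14 = 162 mm, within the 173 mm limit.
T = 619 − 2·162 = 295 mm, which satisfies the 249 mm minimum.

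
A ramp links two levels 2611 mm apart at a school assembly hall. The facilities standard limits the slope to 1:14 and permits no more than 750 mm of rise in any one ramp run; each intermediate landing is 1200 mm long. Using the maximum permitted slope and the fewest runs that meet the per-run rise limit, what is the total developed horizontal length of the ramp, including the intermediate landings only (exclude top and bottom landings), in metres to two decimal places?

40.15 m

⌈2611/750⌉ = 4 ramp runs. That means 3 intermediate landings.
Horizontal run for 2611 mm of rise at 1:14 is 2611 × 14 = 36554 mm.
3 intermediate landings contribute 3 × 1200 = 3600 mm.
Developed length = 36554 + 3600 = 40154 mm.
= 40.15 m.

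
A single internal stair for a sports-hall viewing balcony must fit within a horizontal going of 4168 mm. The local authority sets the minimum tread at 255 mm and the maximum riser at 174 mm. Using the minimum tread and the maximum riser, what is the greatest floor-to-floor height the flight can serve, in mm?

Treads that fit: ⌊4168 / 255⌋ = 16.
Risers = treads + 1 = 17.
Maximum height = 17 × 174 = 2958 mm.

2958 mm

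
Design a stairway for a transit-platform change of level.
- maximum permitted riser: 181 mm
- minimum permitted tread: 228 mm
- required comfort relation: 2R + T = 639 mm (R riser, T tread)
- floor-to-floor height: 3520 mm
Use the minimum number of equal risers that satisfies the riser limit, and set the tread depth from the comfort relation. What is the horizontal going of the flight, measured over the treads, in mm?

At most 181 each: 3520/181 = 19.45, giving 20 risers.
R = 3520 ÷ 20 = 176 mm.
T = 639 − 2·176 = 287 mm, which satisfies the 228 mm minimum.
20 risers give 19 treads; going = 19 × 287 = 5453 mm.

5453 mm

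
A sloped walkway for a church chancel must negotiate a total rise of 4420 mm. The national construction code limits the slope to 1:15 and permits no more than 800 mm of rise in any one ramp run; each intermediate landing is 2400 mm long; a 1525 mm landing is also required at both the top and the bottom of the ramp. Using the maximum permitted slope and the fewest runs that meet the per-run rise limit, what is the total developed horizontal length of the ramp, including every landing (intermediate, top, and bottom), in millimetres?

At most 800 each: 4420/800 = 5.53, giving 6 ramp runs. That means 5 intermediate landings.
Horizontal run for 4420 mm of rise at 1:15 is 4420 × 15 = 66300 mm.
5 intermediate landings contribute 5 × 2400 = 12000 mm.
Top and bottom landings: 2 × 1525 = 3050 mm.
Total = 66300 + 12000 + 3050 = 81350 mm.

81350 mm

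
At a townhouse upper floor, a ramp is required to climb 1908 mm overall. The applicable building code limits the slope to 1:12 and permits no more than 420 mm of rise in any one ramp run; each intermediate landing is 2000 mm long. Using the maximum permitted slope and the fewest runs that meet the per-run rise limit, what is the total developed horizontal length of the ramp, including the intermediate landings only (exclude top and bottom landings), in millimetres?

1908 / 420 = 4.543 → round up to 5 ramp runs. That means 4 intermediate landings.
Ramp run (horizontal) at 1:12: 1908 × 12 = 22896 mm.
Intermediate landings: 4 × 2000 = 8000 mm.
Developed length = 22896 + 8000 = 30896 mm.

30896 mm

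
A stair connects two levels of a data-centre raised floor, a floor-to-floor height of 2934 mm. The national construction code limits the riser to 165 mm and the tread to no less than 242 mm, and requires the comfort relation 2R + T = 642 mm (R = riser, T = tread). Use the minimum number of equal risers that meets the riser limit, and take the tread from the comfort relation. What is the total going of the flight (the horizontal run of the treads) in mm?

5372 mm

⌈2934/165⌉ = 18 risers.
Riser R = 2934 / 18 = 163 mm, within the 165 mm limit.
Tread T = 642 − 2 × 163 = 316 mm (≥ 242 mm).
Going = (18 − 1) × 316 = 5372 mm.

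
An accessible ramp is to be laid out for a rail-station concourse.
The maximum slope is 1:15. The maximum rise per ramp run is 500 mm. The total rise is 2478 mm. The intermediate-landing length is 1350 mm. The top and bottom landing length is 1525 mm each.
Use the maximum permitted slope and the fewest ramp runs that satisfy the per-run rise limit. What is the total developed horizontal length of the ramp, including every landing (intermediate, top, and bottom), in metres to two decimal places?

⌈2478/500⌉ = 5 ramp runs. That means 4 intermediate landings.
Horizontal run for 2478 mm of rise at 1:15 is 2478 × 15 = 37170 mm.
4 intermediate landings contribute 4 × 1350 = 5400 mm.
Top and bottom landings: 2 × 1525 = 3050 mm.
Total = 37170 + 5400 + 3050 = 45620 mm.
= 45.62 m.

45.62 m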